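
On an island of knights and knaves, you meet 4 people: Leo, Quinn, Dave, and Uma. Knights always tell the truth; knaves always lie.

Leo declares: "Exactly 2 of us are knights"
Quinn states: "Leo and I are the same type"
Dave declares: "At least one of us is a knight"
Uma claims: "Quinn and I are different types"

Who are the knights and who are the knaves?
Leo is a knight.
Quinn is a knave.
Dave is a knight.
Uma is a knave.

Verification:
- Leo (knight) says "Exactly 2 of us are knights" - this is TRUE because there are 2 knights.
- Quinn (knave) says "Leo and I are the same type" - this is FALSE (a lie) because Quinn is a knave and Leo is a knight.
- Dave (knight) says "At least one of us is a knight" - this is TRUE because Leo and Dave are knights.
- Uma (knave) says "Quinn and I are different types" - this is FALSE (a lie) because Uma is a knave and Quinn is a knave.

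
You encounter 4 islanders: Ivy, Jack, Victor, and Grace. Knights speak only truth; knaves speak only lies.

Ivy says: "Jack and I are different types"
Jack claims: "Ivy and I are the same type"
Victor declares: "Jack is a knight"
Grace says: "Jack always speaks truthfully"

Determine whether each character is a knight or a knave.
Ivy is a knight.
Jack is a knave.
Victor is a knave.
Grace is a knave.

Verification:
- Ivy (knight) says "Jack and I are different types" - this is TRUE because Ivy is a knight and Jack is a knave.
- Jack (knave) says "Ivy and I are the same type" - this is FALSE (a lie) because Jack is a knave and Ivy is a knight.
- Victor (knave) says "Jack is a knight" - this is FALSE (a lie) because Jack is a knave.
- Grace (knave) says "Jack always speaks truthfully" - this is FALSE (a lie) because Jack is a knave.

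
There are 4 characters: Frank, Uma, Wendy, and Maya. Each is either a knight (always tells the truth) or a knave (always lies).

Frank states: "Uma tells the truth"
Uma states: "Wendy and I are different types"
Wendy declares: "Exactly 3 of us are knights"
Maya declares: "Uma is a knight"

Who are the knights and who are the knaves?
Frank is a knave.
Uma is a knave.
Wendy is a knave.
Maya is a knave.

Verification:
- Frank (knave) says "Uma tells the truth" - this is FALSE (a lie) because Uma is a knave.
- Uma (knave) says "Wendy and I are different types" - this is FALSE (a lie) because Uma is a knave and Wendy is a knave.
- Wendy (knave) says "Exactly 3 of us are knights" - this is FALSE (a lie) because there are 0 knights.
- Maya (knave) says "Uma is a knight" - this is FALSE (a lie) because Uma is a knave.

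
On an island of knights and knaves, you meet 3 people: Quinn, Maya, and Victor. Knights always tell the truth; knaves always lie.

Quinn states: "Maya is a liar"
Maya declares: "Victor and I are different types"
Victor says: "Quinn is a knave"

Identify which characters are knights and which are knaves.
Quinn is a knight.
Maya is a knave.
Victor is a knave.

Verification:
- Quinn (knight) says "Maya is a liar" - this is TRUE because Maya is a knave.
- Maya (knave) says "Victor and I are different types" - this is FALSE (a lie) because Maya is a knave and Victor is a knave.
- Victor (knave) says "Quinn is a knave" - this is FALSE (a lie) because Quinn is a knight.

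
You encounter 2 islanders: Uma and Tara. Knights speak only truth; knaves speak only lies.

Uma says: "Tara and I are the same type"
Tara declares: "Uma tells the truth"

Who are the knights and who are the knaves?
Uma is a knight.
Tara is a knight.

Verification:
- Uma (knight) says "Tara and I are the same type" - this is TRUE because Uma is a knight and Tara is a knight.
- Tara (knight) says "Uma tells the truth" - this is TRUE because Uma is a knight.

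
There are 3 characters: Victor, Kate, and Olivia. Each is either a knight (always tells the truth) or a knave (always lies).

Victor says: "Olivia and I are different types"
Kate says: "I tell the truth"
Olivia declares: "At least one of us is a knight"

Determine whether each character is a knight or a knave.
Victor is a knave.
Kate is a knave.
Olivia is a knave.

Verification:
- Victor (knave) says "Olivia and I are different types" - this is FALSE (a lie) because Victor is a knave and Olivia is a knave.
- Kate (knave) says "I tell the truth" - this is FALSE (a lie) because Kate is a knave.
- Olivia (knave) says "At least one of us is a knight" - this is FALSE (a lie) because no one is a knight.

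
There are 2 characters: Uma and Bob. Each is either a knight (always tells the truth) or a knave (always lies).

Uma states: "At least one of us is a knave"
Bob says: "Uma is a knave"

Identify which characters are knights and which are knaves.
Uma is a knight.
Bob is a knave.

Verification:
- Uma (knight) says "At least one of us is a knave" - this is TRUE because Bob is a knave.
- Bob (knave) says "Uma is a knave" - this is FALSE (a lie) because Uma is a knight.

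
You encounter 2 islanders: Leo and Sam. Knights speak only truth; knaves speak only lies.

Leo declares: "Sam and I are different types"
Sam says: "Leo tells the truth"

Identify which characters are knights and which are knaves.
Leo is a knave.
Sam is a knave.

Verification:
- Leo (knave) says "Sam and I are different types" - this is FALSE (a lie) because Leo is a knave and Sam is a knave.
- Sam (knave) says "Leo tells the truth" - this is FALSE (a lie) because Leo is a knave.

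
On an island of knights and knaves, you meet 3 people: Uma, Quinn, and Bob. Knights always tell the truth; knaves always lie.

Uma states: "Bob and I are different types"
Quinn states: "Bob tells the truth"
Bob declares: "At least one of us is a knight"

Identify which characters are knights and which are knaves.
Uma is a knave.
Quinn is a knave.
Bob is a knave.

Verification:
- Uma (knave) says "Bob and I are different types" - this is FALSE (a lie) because Uma is a knave and Bob is a knave.
- Quinn (knave) says "Bob tells the truth" - this is FALSE (a lie) because Bob is a knave.
- Bob (knave) says "At least one of us is a knight" - this is FALSE (a lie) because no one is a knight.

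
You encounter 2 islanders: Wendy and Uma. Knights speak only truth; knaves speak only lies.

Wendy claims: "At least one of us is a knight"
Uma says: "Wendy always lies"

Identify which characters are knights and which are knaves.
Wendy is a knight.
Uma is a knave.

Verification:
- Wendy (knight) says "At least one of us is a knight" - this is TRUE because Wendy is a knight.
- Uma (knave) says "Wendy always lies" - this is FALSE (a lie) because Wendy is a knight.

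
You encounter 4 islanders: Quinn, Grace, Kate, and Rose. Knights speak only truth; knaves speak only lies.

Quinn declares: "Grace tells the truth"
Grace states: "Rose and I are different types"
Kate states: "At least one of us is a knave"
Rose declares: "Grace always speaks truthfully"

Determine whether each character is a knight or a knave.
Quinn is a knave.
Grace is a knave.
Kate is a knight.
Rose is a knave.

Verification:
- Quinn (knave) says "Grace tells the truth" - this is FALSE (a lie) because Grace is a knave.
- Grace (knave) says "Rose and I are different types" - this is FALSE (a lie) because Grace is a knave and Rose is a knave.
- Kate (knight) says "At least one of us is a knave" - this is TRUE because Quinn, Grace, and Rose are knaves.
- Rose (knave) says "Grace always speaks truthfully" - this is FALSE (a lie) because Grace is a knave.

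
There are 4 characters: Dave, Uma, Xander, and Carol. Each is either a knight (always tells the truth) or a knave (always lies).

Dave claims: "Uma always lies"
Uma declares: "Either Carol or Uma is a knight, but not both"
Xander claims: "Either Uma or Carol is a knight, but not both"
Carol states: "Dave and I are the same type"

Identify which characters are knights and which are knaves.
Dave is a knight.
Uma is a knave.
Xander is a knave.
Carol is a knave.

Verification:
- Dave (knight) says "Uma always lies" - this is TRUE because Uma is a knave.
- Uma (knave) says "Either Carol or Uma is a knight, but not both" - this is FALSE (a lie) because Carol is a knave and Uma is a knave.
- Xander (knave) says "Either Uma or Carol is a knight, but not both" - this is FALSE (a lie) because Uma is a knave and Carol is a knave.
- Carol (knave) says "Dave and I are the same type" - this is FALSE (a lie) because Carol is a knave and Dave is a knight.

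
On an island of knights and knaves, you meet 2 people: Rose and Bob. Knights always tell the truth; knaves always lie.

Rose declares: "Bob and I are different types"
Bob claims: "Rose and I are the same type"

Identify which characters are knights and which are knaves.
Rose is a knight.
Bob is a knave.

Verification:
- Rose (knight) says "Bob and I are different types" - this is TRUE because Rose is a knight and Bob is a knave.
- Bob (knave) says "Rose and I are the same type" - this is FALSE (a lie) because Bob is a knave and Rose is a knight.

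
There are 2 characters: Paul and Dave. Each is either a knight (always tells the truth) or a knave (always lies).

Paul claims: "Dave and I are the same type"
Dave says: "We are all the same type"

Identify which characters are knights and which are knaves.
Paul is a knight.
Dave is a knight.

Verification:
- Paul (knight) says "Dave and I are the same type" - this is TRUE because Paul is a knight and Dave is a knight.
- Dave (knight) says "We are all the same type" - this is TRUE because Paul and Dave are knights.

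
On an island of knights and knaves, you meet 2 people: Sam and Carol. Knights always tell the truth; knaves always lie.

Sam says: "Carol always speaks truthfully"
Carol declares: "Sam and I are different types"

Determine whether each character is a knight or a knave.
Sam is a knave.
Carol is a knave.

Verification:
- Sam (knave) says "Carol always speaks truthfully" - this is FALSE (a lie) because Carol is a knave.
- Carol (knave) says "Sam and I are different types" - this is FALSE (a lie) because Carol is a knave and Sam is a knave.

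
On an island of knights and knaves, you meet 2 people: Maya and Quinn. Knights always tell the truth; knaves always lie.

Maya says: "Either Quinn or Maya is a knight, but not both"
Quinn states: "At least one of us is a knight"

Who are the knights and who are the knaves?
Maya is a knave.
Quinn is a knave.

Verification:
- Maya (knave) says "Either Quinn or Maya is a knight, but not both" - this is FALSE (a lie) because Quinn is a knave and Maya is a knave.
- Quinn (knave) says "At least one of us is a knight" - this is FALSE (a lie) because no one is a knight.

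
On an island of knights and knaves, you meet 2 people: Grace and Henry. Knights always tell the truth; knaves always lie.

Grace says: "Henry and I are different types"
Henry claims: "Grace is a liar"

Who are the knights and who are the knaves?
Grace is a knight.
Henry is a knave.

Verification:
- Grace (knight) says "Henry and I are different types" - this is TRUE because Grace is a knight and Henry is a knave.
- Henry (knave) says "Grace is a liar" - this is FALSE (a lie) because Grace is a knight.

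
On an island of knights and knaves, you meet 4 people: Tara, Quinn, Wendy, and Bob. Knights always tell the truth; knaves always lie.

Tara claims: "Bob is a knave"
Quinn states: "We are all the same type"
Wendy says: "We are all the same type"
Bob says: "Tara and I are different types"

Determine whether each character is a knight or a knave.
Tara is a knave.
Quinn is a knave.
Wendy is a knave.
Bob is a knight.

Verification:
- Tara (knave) says "Bob is a knave" - this is FALSE (a lie) because Bob is a knight.
- Quinn (knave) says "We are all the same type" - this is FALSE (a lie) because Bob is a knight and Tara, Quinn, and Wendy are knaves.
- Wendy (knave) says "We are all the same type" - this is FALSE (a lie) because Bob is a knight and Tara, Quinn, and Wendy are knaves.
- Bob (knight) says "Tara and I are different types" - this is TRUE because Bob is a knight and Tara is a knave.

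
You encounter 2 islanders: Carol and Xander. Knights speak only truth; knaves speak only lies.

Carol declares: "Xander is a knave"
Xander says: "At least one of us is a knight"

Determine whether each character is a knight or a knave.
Carol is a knave.
Xander is a knight.

Verification:
- Carol (knave) says "Xander is a knave" - this is FALSE (a lie) because Xander is a knight.
- Xander (knight) says "At least one of us is a knight" - this is TRUE because Xander is a knight.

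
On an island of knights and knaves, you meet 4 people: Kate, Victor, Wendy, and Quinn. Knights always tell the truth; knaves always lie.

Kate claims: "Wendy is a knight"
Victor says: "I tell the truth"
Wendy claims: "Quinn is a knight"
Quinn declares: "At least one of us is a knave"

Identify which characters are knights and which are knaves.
Kate is a knight.
Victor is a knave.
Wendy is a knight.
Quinn is a knight.

Verification:
- Kate (knight) says "Wendy is a knight" - this is TRUE because Wendy is a knight.
- Victor (knave) says "I tell the truth" - this is FALSE (a lie) because Victor is a knave.
- Wendy (knight) says "Quinn is a knight" - this is TRUE because Quinn is a knight.
- Quinn (knight) says "At least one of us is a knave" - this is TRUE because Victor is a knave.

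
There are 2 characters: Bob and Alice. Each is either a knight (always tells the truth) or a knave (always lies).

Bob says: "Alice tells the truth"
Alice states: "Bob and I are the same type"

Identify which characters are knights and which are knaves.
Bob is a knight.
Alice is a knight.

Verification:
- Bob (knight) says "Alice tells the truth" - this is TRUE because Alice is a knight.
- Alice (knight) says "Bob and I are the same type" - this is TRUE because Alice is a knight and Bob is a knight.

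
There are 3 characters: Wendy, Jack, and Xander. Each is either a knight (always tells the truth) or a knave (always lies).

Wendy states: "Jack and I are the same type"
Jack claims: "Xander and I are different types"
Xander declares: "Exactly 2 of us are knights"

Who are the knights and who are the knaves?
Wendy is a knave.
Jack is a knight.
Xander is a knave.

Verification:
- Wendy (knave) says "Jack and I are the same type" - this is FALSE (a lie) because Wendy is a knave and Jack is a knight.
- Jack (knight) says "Xander and I are different types" - this is TRUE because Jack is a knight and Xander is a knave.
- Xander (knave) says "Exactly 2 of us are knights" - this is FALSE (a lie) because there are 1 knights.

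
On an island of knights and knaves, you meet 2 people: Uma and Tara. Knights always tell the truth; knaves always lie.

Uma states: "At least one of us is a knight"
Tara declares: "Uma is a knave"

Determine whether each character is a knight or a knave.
Uma is a knight.
Tara is a knave.

Verification:
- Uma (knight) says "At least one of us is a knight" - this is TRUE because Uma is a knight.
- Tara (knave) says "Uma is a knave" - this is FALSE (a lie) because Uma is a knight.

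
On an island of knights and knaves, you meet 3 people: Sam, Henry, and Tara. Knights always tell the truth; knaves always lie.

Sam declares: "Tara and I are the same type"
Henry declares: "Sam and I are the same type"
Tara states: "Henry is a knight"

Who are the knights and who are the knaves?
Sam is a knight.
Henry is a knight.
Tara is a knight.

Verification:
- Sam (knight) says "Tara and I are the same type" - this is TRUE because Sam is a knight and Tara is a knight.
- Henry (knight) says "Sam and I are the same type" - this is TRUE because Henry is a knight and Sam is a knight.
- Tara (knight) says "Henry is a knight" - this is TRUE because Henry is a knight.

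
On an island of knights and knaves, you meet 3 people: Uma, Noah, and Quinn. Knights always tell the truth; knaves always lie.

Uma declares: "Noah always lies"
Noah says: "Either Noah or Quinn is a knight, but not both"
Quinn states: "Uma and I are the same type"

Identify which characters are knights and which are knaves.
Uma is a knight.
Noah is a knave.
Quinn is a knave.

Verification:
- Uma (knight) says "Noah always lies" - this is TRUE because Noah is a knave.
- Noah (knave) says "Either Noah or Quinn is a knight, but not both" - this is FALSE (a lie) because Noah is a knave and Quinn is a knave.
- Quinn (knave) says "Uma and I are the same type" - this is FALSE (a lie) because Quinn is a knave and Uma is a knight.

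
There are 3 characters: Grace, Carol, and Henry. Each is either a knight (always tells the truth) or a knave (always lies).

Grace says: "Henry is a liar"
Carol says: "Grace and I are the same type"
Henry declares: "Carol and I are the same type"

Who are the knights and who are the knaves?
Grace is a knight.
Carol is a knight.
Henry is a knave.

Verification:
- Grace (knight) says "Henry is a liar" - this is TRUE because Henry is a knave.
- Carol (knight) says "Grace and I are the same type" - this is TRUE because Carol is a knight and Grace is a knight.
- Henry (knave) says "Carol and I are the same type" - this is FALSE (a lie) because Henry is a knave and Carol is a knight.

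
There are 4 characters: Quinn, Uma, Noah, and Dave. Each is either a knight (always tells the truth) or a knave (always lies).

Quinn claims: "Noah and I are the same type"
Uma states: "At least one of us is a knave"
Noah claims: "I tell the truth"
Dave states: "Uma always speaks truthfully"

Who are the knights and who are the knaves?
Quinn is a knave.
Uma is a knight.
Noah is a knight.
Dave is a knight.

Verification:
- Quinn (knave) says "Noah and I are the same type" - this is FALSE (a lie) because Quinn is a knave and Noah is a knight.
- Uma (knight) says "At least one of us is a knave" - this is TRUE because Quinn is a knave.
- Noah (knight) says "I tell the truth" - this is TRUE because Noah is a knight.
- Dave (knight) says "Uma always speaks truthfully" - this is TRUE because Uma is a knight.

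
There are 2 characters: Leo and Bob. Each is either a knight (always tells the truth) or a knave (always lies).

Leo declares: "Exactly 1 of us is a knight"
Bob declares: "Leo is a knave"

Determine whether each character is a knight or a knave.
Leo is a knight.
Bob is a knave.

Verification:
- Leo (knight) says "Exactly 1 of us is a knight" - this is TRUE because there are 1 knights.
- Bob (knave) says "Leo is a knave" - this is FALSE (a lie) because Leo is a knight.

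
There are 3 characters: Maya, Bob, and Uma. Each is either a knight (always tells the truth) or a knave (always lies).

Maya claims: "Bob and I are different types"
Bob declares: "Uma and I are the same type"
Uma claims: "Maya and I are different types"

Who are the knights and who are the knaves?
Maya is a knave.
Bob is a knave.
Uma is a knight.

Verification:
- Maya (knave) says "Bob and I are different types" - this is FALSE (a lie) because Maya is a knave and Bob is a knave.
- Bob (knave) says "Uma and I are the same type" - this is FALSE (a lie) because Bob is a knave and Uma is a knight.
- Uma (knight) says "Maya and I are different types" - this is TRUE because Uma is a knight and Maya is a knave.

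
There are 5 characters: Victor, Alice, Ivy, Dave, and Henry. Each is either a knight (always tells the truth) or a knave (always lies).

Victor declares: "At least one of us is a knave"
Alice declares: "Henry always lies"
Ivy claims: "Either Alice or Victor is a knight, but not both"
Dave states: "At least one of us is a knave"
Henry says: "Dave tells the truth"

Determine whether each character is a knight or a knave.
Victor is a knight.
Alice is a knave.
Ivy is a knight.
Dave is a knight.
Henry is a knight.

Verification:
- Victor (knight) says "At least one of us is a knave" - this is TRUE because Alice is a knave.
- Alice (knave) says "Henry always lies" - this is FALSE (a lie) because Henry is a knight.
- Ivy (knight) says "Either Alice or Victor is a knight, but not both" - this is TRUE because Alice is a knave and Victor is a knight.
- Dave (knight) says "At least one of us is a knave" - this is TRUE because Alice is a knave.
- Henry (knight) says "Dave tells the truth" - this is TRUE because Dave is a knight.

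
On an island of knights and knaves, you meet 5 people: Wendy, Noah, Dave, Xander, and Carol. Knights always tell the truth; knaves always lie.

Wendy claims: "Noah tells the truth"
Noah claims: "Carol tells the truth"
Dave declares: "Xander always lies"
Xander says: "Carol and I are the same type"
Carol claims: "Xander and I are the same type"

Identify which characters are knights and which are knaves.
Wendy is a knight.
Noah is a knight.
Dave is a knave.
Xander is a knight.
Carol is a knight.

Verification:
- Wendy (knight) says "Noah tells the truth" - this is TRUE because Noah is a knight.
- Noah (knight) says "Carol tells the truth" - this is TRUE because Carol is a knight.
- Dave (knave) says "Xander always lies" - this is FALSE (a lie) because Xander is a knight.
- Xander (knight) says "Carol and I are the same type" - this is TRUE because Xander is a knight and Carol is a knight.
- Carol (knight) says "Xander and I are the same type" - this is TRUE because Carol is a knight and Xander is a knight.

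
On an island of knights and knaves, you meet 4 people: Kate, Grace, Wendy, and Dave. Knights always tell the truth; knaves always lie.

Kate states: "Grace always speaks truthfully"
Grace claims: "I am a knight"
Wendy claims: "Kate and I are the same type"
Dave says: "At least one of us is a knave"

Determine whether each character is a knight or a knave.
Kate is a knight.
Grace is a knight.
Wendy is a knave.
Dave is a knight.

Verification:
- Kate (knight) says "Grace always speaks truthfully" - this is TRUE because Grace is a knight.
- Grace (knight) says "I am a knight" - this is TRUE because Grace is a knight.
- Wendy (knave) says "Kate and I are the same type" - this is FALSE (a lie) because Wendy is a knave and Kate is a knight.
- Dave (knight) says "At least one of us is a knave" - this is TRUE because Wendy is a knave.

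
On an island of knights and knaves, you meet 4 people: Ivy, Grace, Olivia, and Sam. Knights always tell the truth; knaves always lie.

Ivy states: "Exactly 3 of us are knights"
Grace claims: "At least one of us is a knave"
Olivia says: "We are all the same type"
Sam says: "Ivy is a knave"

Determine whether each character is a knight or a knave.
Ivy is a knave.
Grace is a knight.
Olivia is a knave.
Sam is a knight.

Verification:
- Ivy (knave) says "Exactly 3 of us are knights" - this is FALSE (a lie) because there are 2 knights.
- Grace (knight) says "At least one of us is a knave" - this is TRUE because Ivy and Olivia are knaves.
- Olivia (knave) says "We are all the same type" - this is FALSE (a lie) because Grace and Sam are knights and Ivy and Olivia are knaves.
- Sam (knight) says "Ivy is a knave" - this is TRUE because Ivy is a knave.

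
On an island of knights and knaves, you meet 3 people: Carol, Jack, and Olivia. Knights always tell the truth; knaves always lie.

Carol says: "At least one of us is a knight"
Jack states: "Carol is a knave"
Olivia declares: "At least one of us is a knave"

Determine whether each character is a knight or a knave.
Carol is a knight.
Jack is a knave.
Olivia is a knight.

Verification:
- Carol (knight) says "At least one of us is a knight" - this is TRUE because Carol and Olivia are knights.
- Jack (knave) says "Carol is a knave" - this is FALSE (a lie) because Carol is a knight.
- Olivia (knight) says "At least one of us is a knave" - this is TRUE because Jack is a knave.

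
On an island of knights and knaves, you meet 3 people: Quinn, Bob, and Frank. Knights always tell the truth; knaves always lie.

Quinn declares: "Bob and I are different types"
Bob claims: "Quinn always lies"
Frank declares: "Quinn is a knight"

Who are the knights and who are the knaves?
Quinn is a knight.
Bob is a knave.
Frank is a knight.

Verification:
- Quinn (knight) says "Bob and I are different types" - this is TRUE because Quinn is a knight and Bob is a knave.
- Bob (knave) says "Quinn always lies" - this is FALSE (a lie) because Quinn is a knight.
- Frank (knight) says "Quinn is a knight" - this is TRUE because Quinn is a knight.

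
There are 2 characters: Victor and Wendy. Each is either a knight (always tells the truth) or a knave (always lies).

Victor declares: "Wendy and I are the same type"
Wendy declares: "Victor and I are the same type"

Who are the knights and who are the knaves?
Victor is a knight.
Wendy is a knight.

Verification:
- Victor (knight) says "Wendy and I are the same type" - this is TRUE because Victor is a knight and Wendy is a knight.
- Wendy (knight) says "Victor and I are the same type" - this is TRUE because Wendy is a knight and Victor is a knight.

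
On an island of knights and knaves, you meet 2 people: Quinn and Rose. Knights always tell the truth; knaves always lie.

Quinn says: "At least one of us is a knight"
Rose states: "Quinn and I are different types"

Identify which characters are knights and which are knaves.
Quinn is a knave.
Rose is a knave.

Verification:
- Quinn (knave) says "At least one of us is a knight" - this is FALSE (a lie) because no one is a knight.
- Rose (knave) says "Quinn and I are different types" - this is FALSE (a lie) because Rose is a knave and Quinn is a knave.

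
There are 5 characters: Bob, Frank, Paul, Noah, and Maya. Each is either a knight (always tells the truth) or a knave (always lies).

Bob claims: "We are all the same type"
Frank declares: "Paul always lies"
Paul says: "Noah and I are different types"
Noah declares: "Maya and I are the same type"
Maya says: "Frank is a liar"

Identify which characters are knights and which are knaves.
Bob is a knave.
Frank is a knave.
Paul is a knight.
Noah is a knave.
Maya is a knight.

Verification:
- Bob (knave) says "We are all the same type" - this is FALSE (a lie) because Paul and Maya are knights and Bob, Frank, and Noah are knaves.
- Frank (knave) says "Paul always lies" - this is FALSE (a lie) because Paul is a knight.
- Paul (knight) says "Noah and I are different types" - this is TRUE because Paul is a knight and Noah is a knave.
- Noah (knave) says "Maya and I are the same type" - this is FALSE (a lie) because Noah is a knave and Maya is a knight.
- Maya (knight) says "Frank is a liar" - this is TRUE because Frank is a knave.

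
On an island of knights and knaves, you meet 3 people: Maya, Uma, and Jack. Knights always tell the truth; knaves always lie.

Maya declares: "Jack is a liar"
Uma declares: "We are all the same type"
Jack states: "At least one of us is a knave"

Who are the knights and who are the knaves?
Maya is a knave.
Uma is a knave.
Jack is a knight.

Verification:
- Maya (knave) says "Jack is a liar" - this is FALSE (a lie) because Jack is a knight.
- Uma (knave) says "We are all the same type" - this is FALSE (a lie) because Jack is a knight and Maya and Uma are knaves.
- Jack (knight) says "At least one of us is a knave" - this is TRUE because Maya and Uma are knaves.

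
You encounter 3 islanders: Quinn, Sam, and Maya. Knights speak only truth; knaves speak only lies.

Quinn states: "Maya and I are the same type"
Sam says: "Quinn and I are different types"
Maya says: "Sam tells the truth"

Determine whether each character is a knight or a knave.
Quinn is a knave.
Sam is a knight.
Maya is a knight.

Verification:
- Quinn (knave) says "Maya and I are the same type" - this is FALSE (a lie) because Quinn is a knave and Maya is a knight.
- Sam (knight) says "Quinn and I are different types" - this is TRUE because Sam is a knight and Quinn is a knave.
- Maya (knight) says "Sam tells the truth" - this is TRUE because Sam is a knight.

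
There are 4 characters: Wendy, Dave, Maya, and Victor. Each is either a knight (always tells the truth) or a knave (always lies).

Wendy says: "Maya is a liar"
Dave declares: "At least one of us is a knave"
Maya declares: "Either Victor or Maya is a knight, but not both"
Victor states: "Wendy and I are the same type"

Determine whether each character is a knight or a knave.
Wendy is a knight.
Dave is a knight.
Maya is a knave.
Victor is a knave.

Verification:
- Wendy (knight) says "Maya is a liar" - this is TRUE because Maya is a knave.
- Dave (knight) says "At least one of us is a knave" - this is TRUE because Maya and Victor are knaves.
- Maya (knave) says "Either Victor or Maya is a knight, but not both" - this is FALSE (a lie) because Victor is a knave and Maya is a knave.
- Victor (knave) says "Wendy and I are the same type" - this is FALSE (a lie) because Victor is a knave and Wendy is a knight.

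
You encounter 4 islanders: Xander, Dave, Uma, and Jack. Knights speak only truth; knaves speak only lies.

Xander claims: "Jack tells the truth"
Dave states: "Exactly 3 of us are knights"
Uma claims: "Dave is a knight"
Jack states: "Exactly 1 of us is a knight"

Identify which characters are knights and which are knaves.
Xander is a knave.
Dave is a knave.
Uma is a knave.
Jack is a knave.

Verification:
- Xander (knave) says "Jack tells the truth" - this is FALSE (a lie) because Jack is a knave.
- Dave (knave) says "Exactly 3 of us are knights" - this is FALSE (a lie) because there are 0 knights.
- Uma (knave) says "Dave is a knight" - this is FALSE (a lie) because Dave is a knave.
- Jack (knave) says "Exactly 1 of us is a knight" - this is FALSE (a lie) because there are 0 knights.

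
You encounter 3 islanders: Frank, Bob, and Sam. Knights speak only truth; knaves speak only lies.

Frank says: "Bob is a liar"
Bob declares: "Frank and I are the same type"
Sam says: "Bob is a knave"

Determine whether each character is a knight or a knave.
Frank is a knight.
Bob is a knave.
Sam is a knight.

Verification:
- Frank (knight) says "Bob is a liar" - this is TRUE because Bob is a knave.
- Bob (knave) says "Frank and I are the same type" - this is FALSE (a lie) because Bob is a knave and Frank is a knight.
- Sam (knight) says "Bob is a knave" - this is TRUE because Bob is a knave.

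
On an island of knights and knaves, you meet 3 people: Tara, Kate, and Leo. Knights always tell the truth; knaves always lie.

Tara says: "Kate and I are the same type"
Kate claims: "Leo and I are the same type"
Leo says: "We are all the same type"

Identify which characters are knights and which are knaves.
Tara is a knight.
Kate is a knight.
Leo is a knight.

Verification:
- Tara (knight) says "Kate and I are the same type" - this is TRUE because Tara is a knight and Kate is a knight.
- Kate (knight) says "Leo and I are the same type" - this is TRUE because Kate is a knight and Leo is a knight.
- Leo (knight) says "We are all the same type" - this is TRUE because Tara, Kate, and Leo are knights.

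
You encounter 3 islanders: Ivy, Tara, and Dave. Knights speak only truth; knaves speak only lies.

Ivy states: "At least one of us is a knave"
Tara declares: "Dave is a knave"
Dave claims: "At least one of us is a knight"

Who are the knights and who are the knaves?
Ivy is a knight.
Tara is a knave.
Dave is a knight.

Verification:
- Ivy (knight) says "At least one of us is a knave" - this is TRUE because Tara is a knave.
- Tara (knave) says "Dave is a knave" - this is FALSE (a lie) because Dave is a knight.
- Dave (knight) says "At least one of us is a knight" - this is TRUE because Ivy and Dave are knights.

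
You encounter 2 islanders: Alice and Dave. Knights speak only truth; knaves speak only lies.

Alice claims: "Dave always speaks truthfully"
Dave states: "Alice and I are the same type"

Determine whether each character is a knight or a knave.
Alice is a knight.
Dave is a knight.

Verification:
- Alice (knight) says "Dave always speaks truthfully" - this is TRUE because Dave is a knight.
- Dave (knight) says "Alice and I are the same type" - this is TRUE because Dave is a knight and Alice is a knight.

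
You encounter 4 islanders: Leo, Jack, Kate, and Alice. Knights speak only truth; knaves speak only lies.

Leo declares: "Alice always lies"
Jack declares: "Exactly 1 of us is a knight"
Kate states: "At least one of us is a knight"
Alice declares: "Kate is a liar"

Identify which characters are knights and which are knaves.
Leo is a knight.
Jack is a knave.
Kate is a knight.
Alice is a knave.

Verification:
- Leo (knight) says "Alice always lies" - this is TRUE because Alice is a knave.
- Jack (knave) says "Exactly 1 of us is a knight" - this is FALSE (a lie) because there are 2 knights.
- Kate (knight) says "At least one of us is a knight" - this is TRUE because Leo and Kate are knights.
- Alice (knave) says "Kate is a liar" - this is FALSE (a lie) because Kate is a knight.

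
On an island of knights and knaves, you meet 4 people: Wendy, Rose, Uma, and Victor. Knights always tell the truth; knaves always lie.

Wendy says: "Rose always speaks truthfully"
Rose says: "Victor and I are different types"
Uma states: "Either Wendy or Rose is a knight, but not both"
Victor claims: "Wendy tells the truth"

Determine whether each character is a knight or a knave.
Wendy is a knave.
Rose is a knave.
Uma is a knave.
Victor is a knave.

Verification:
- Wendy (knave) says "Rose always speaks truthfully" - this is FALSE (a lie) because Rose is a knave.
- Rose (knave) says "Victor and I are different types" - this is FALSE (a lie) because Rose is a knave and Victor is a knave.
- Uma (knave) says "Either Wendy or Rose is a knight, but not both" - this is FALSE (a lie) because Wendy is a knave and Rose is a knave.
- Victor (knave) says "Wendy tells the truth" - this is FALSE (a lie) because Wendy is a knave.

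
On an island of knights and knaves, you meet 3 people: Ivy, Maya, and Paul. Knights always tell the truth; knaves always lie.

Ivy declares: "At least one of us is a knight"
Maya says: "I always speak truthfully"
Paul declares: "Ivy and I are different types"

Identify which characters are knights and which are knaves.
Ivy is a knave.
Maya is a knave.
Paul is a knave.

Verification:
- Ivy (knave) says "At least one of us is a knight" - this is FALSE (a lie) because no one is a knight.
- Maya (knave) says "I always speak truthfully" - this is FALSE (a lie) because Maya is a knave.
- Paul (knave) says "Ivy and I are different types" - this is FALSE (a lie) because Paul is a knave and Ivy is a knave.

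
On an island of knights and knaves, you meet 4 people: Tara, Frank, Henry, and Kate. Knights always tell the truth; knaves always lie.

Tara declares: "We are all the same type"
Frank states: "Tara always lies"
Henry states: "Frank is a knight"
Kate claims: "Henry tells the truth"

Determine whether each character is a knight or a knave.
Tara is a knave.
Frank is a knight.
Henry is a knight.
Kate is a knight.

Verification:
- Tara (knave) says "We are all the same type" - this is FALSE (a lie) because Frank, Henry, and Kate are knights and Tara is a knave.
- Frank (knight) says "Tara always lies" - this is TRUE because Tara is a knave.
- Henry (knight) says "Frank is a knight" - this is TRUE because Frank is a knight.
- Kate (knight) says "Henry tells the truth" - this is TRUE because Henry is a knight.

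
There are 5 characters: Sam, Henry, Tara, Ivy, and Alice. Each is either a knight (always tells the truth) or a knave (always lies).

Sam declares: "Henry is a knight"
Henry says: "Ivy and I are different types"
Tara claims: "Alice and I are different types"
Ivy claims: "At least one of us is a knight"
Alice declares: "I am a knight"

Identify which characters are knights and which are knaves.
Sam is a knave.
Henry is a knave.
Tara is a knave.
Ivy is a knave.
Alice is a knave.

Verification:
- Sam (knave) says "Henry is a knight" - this is FALSE (a lie) because Henry is a knave.
- Henry (knave) says "Ivy and I are different types" - this is FALSE (a lie) because Henry is a knave and Ivy is a knave.
- Tara (knave) says "Alice and I are different types" - this is FALSE (a lie) because Tara is a knave and Alice is a knave.
- Ivy (knave) says "At least one of us is a knight" - this is FALSE (a lie) because no one is a knight.
- Alice (knave) says "I am a knight" - this is FALSE (a lie) because Alice is a knave.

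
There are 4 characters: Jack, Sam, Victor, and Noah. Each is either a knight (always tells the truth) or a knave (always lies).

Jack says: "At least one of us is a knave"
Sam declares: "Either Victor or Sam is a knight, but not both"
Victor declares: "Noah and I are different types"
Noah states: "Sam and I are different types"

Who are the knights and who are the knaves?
Jack is a knight.
Sam is a knave.
Victor is a knave.
Noah is a knave.

Verification:
- Jack (knight) says "At least one of us is a knave" - this is TRUE because Sam, Victor, and Noah are knaves.
- Sam (knave) says "Either Victor or Sam is a knight, but not both" - this is FALSE (a lie) because Victor is a knave and Sam is a knave.
- Victor (knave) says "Noah and I are different types" - this is FALSE (a lie) because Victor is a knave and Noah is a knave.
- Noah (knave) says "Sam and I are different types" - this is FALSE (a lie) because Noah is a knave and Sam is a knave.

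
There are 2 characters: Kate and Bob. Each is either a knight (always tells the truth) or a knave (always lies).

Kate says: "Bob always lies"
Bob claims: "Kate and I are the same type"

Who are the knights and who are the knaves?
Kate is a knight.
Bob is a knave.

Verification:
- Kate (knight) says "Bob always lies" - this is TRUE because Bob is a knave.
- Bob (knave) says "Kate and I are the same type" - this is FALSE (a lie) because Bob is a knave and Kate is a knight.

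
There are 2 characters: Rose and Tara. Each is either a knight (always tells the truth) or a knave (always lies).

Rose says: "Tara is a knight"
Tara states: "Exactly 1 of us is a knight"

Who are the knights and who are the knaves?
Rose is a knave.
Tara is a knave.

Verification:
- Rose (knave) says "Tara is a knight" - this is FALSE (a lie) because Tara is a knave.
- Tara (knave) says "Exactly 1 of us is a knight" - this is FALSE (a lie) because there are 0 knights.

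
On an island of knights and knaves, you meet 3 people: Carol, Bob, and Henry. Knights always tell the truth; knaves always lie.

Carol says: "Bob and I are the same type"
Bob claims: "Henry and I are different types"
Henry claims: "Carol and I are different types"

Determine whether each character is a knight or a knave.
Carol is a knave.
Bob is a knight.
Henry is a knave.

Verification:
- Carol (knave) says "Bob and I are the same type" - this is FALSE (a lie) because Carol is a knave and Bob is a knight.
- Bob (knight) says "Henry and I are different types" - this is TRUE because Bob is a knight and Henry is a knave.
- Henry (knave) says "Carol and I are different types" - this is FALSE (a lie) because Henry is a knave and Carol is a knave.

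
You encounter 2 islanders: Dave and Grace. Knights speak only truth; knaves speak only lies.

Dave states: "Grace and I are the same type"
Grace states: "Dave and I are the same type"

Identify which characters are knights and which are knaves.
Dave is a knight.
Grace is a knight.

Verification:
- Dave (knight) says "Grace and I are the same type" - this is TRUE because Dave is a knight and Grace is a knight.
- Grace (knight) says "Dave and I are the same type" - this is TRUE because Grace is a knight and Dave is a knight.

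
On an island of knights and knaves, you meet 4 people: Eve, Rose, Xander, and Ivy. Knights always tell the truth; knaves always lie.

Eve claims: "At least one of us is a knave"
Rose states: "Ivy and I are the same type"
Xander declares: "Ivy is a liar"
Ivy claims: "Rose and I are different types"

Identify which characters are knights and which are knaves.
Eve is a knight.
Rose is a knave.
Xander is a knave.
Ivy is a knight.

Verification:
- Eve (knight) says "At least one of us is a knave" - this is TRUE because Rose and Xander are knaves.
- Rose (knave) says "Ivy and I are the same type" - this is FALSE (a lie) because Rose is a knave and Ivy is a knight.
- Xander (knave) says "Ivy is a liar" - this is FALSE (a lie) because Ivy is a knight.
- Ivy (knight) says "Rose and I are different types" - this is TRUE because Ivy is a knight and Rose is a knave.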